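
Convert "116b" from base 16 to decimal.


Input: "116b" in base 16
Positional expansion:
  Digit '1' (value 1) x 16^3 = 4096
  Digit '1' (value 1) x 16^2 = 256
  Digit '6' (value 6) x 16^1 = 96
  Digit 'b' (value 11) x 16^0 = 11
Sum = 4459

4459


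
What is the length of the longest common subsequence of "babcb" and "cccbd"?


LCS of "babcb" and "cccbd"
DP table:
           c    c    c    b    d
      0    0    0    0    0    0
  b   0    0    0    0    1    1
  a   0    0    0    0    1    1
  b   0    0    0    0    1    1
  c   0    1    1    1    1    1
  b   0    1    1    1    2    2
LCS length = dp[5][5] = 2

2


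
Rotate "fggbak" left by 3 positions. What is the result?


Input: "fggbak", rotate left by 3
First 3 characters: "fgg"
Remaining characters: "bak"
Concatenate remaining + first: "bak" + "fgg" = "bakfgg"

bakfgg


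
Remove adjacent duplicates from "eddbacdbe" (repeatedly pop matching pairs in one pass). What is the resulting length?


Input: eddbacdbe
Stack-based adjacent duplicate removal:
  Read 'e': push. Stack: e
  Read 'd': push. Stack: ed
  Read 'd': matches stack top 'd' => pop. Stack: e
  Read 'b': push. Stack: eb
  Read 'a': push. Stack: eba
  Read 'c': push. Stack: ebac
  Read 'd': push. Stack: ebacd
  Read 'b': push. Stack: ebacdb
  Read 'e': push. Stack: ebacdbe
Final stack: "ebacdbe" (length 7)

7


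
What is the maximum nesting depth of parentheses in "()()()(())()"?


Input: "()()()(())()"
Tracking depth:
  Position 0 '(': depth becomes 1
  Position 1 ')': depth becomes 0
  Position 2 '(': depth becomes 1
  Position 3 ')': depth becomes 0
  Position 4 '(': depth becomes 1
  Position 5 ')': depth becomes 0
  Position 6 '(': depth becomes 1
  Position 7 '(': depth becomes 2
  Position 8 ')': depth becomes 1
  Position 9 ')': depth becomes 0
  Position 10 '(': depth becomes 1
  Position 11 ')': depth becomes 0
Maximum depth reached: 2

2


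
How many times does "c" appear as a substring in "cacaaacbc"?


Searching for "c" in "cacaaacbc"
Scanning each position:
  Position 0: "c" => MATCH
  Position 1: "a" => no
  Position 2: "c" => MATCH
  Position 3: "a" => no
  Position 4: "a" => no
  Position 5: "a" => no
  Position 6: "c" => MATCH
  Position 7: "b" => no
  Position 8: "c" => MATCH
Total occurrences: 4

4


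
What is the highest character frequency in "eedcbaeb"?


Input: eedcbaeb
Character counts:
  'a': 1
  'b': 2
  'c': 1
  'd': 1
  'e': 3
Maximum frequency: 3

3


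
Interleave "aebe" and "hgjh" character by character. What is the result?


Interleaving "aebe" and "hgjh":
  Position 0: 'a' from first, 'h' from second => "ah"
  Position 1: 'e' from first, 'g' from second => "eg"
  Position 2: 'b' from first, 'j' from second => "bj"
  Position 3: 'e' from first, 'h' from second => "eh"
Result: ahegbjeh

ahegbjeh


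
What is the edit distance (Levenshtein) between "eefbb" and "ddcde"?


Computing edit distance: "eefbb" -> "ddcde"
DP table:
           d    d    c    d    e
      0    1    2    3    4    5
  e   1    1    2    3    4    4
  e   2    2    2    3    4    4
  f   3    3    3    3    4    5
  b   4    4    4    4    4    5
  b   5    5    5    5    5    5
Edit distance = dp[5][5] = 5

5


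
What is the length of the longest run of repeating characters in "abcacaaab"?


Input: "abcacaaab"
Scanning for longest run:
  Position 1 ('b'): new char, reset run to 1
  Position 2 ('c'): new char, reset run to 1
  Position 3 ('a'): new char, reset run to 1
  Position 4 ('c'): new char, reset run to 1
  Position 5 ('a'): new char, reset run to 1
  Position 6 ('a'): continues run of 'a', length=2
  Position 7 ('a'): continues run of 'a', length=3
  Position 8 ('b'): new char, reset run to 1
Longest run: 'a' with length 3

3


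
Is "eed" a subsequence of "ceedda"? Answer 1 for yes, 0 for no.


Check if "eed" is a subsequence of "ceedda"
Greedy scan:
  Position 0 ('c'): no match needed
  Position 1 ('e'): matches sub[0] = 'e'
  Position 2 ('e'): matches sub[1] = 'e'
  Position 3 ('d'): matches sub[2] = 'd'
  Position 4 ('d'): no match needed
  Position 5 ('a'): no match needed
All 3 characters matched => is a subsequence

1


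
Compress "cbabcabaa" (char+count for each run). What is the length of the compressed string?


Input: cbabcabaa
Runs:
  'c' x 1 => "c1"
  'b' x 1 => "b1"
  'a' x 1 => "a1"
  'b' x 1 => "b1"
  'c' x 1 => "c1"
  'a' x 1 => "a1"
  'b' x 1 => "b1"
  'a' x 2 => "a2"
Compressed: "c1b1a1b1c1a1b1a2"
Compressed length: 16

16


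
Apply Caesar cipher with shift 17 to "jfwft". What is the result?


Caesar cipher: shift "jfwft" by 17
  'j' (pos 9) + 17 = pos 0 = 'a'
  'f' (pos 5) + 17 = pos 22 = 'w'
  'w' (pos 22) + 17 = pos 13 = 'n'
  'f' (pos 5) + 17 = pos 22 = 'w'
  't' (pos 19) + 17 = pos 10 = 'k'
Result: awnwk

awnwk


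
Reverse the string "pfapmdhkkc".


Input: pfapmdhkkc
Reading characters right to left:
  Position 9: 'c'
  Position 8: 'k'
  Position 7: 'k'
  Position 6: 'h'
  Position 5: 'd'
  Position 4: 'm'
  Position 3: 'p'
  Position 2: 'a'
  Position 1: 'f'
  Position 0: 'p'
Reversed: ckkhdmpafp

ckkhdmpafp


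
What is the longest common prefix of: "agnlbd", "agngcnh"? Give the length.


Words: agnlbd, agngcnh
  Position 0: all 'a' => match
  Position 1: all 'g' => match
  Position 2: all 'n' => match
  Position 3: ('l', 'g') => mismatch, stop
LCP = "agn" (length 3)

3


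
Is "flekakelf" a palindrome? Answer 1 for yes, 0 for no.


Input: flekakelf
Reversed: flekakelf
  Compare pos 0 ('f') with pos 8 ('f'): match
  Compare pos 1 ('l') with pos 7 ('l'): match
  Compare pos 2 ('e') with pos 6 ('e'): match
  Compare pos 3 ('k') with pos 5 ('k'): match
Result: palindrome

1


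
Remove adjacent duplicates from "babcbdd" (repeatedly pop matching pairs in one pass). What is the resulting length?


Input: babcbdd
Stack-based adjacent duplicate removal:
  Read 'b': push. Stack: b
  Read 'a': push. Stack: ba
  Read 'b': push. Stack: bab
  Read 'c': push. Stack: babc
  Read 'b': push. Stack: babcb
  Read 'd': push. Stack: babcbd
  Read 'd': matches stack top 'd' => pop. Stack: babcb
Final stack: "babcb" (length 5)

5


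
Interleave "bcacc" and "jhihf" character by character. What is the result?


Interleaving "bcacc" and "jhihf":
  Position 0: 'b' from first, 'j' from second => "bj"
  Position 1: 'c' from first, 'h' from second => "ch"
  Position 2: 'a' from first, 'i' from second => "ai"
  Position 3: 'c' from first, 'h' from second => "ch"
  Position 4: 'c' from first, 'f' from second => "cf"
Result: bjchaichcf

bjchaichcf


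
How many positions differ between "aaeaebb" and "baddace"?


Comparing "aaeaebb" and "baddace" position by position:
  Position 0: 'a' vs 'b' => DIFFER
  Position 1: 'a' vs 'a' => same
  Position 2: 'e' vs 'd' => DIFFER
  Position 3: 'a' vs 'd' => DIFFER
  Position 4: 'e' vs 'a' => DIFFER
  Position 5: 'b' vs 'c' => DIFFER
  Position 6: 'b' vs 'e' => DIFFER
Positions that differ: 6

6


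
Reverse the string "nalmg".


Input: nalmg
Reading characters right to left:
  Position 4: 'g'
  Position 3: 'm'
  Position 2: 'l'
  Position 1: 'a'
  Position 0: 'n'
Reversed: gmlan

gmlan


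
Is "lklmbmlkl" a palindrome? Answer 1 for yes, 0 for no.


Input: lklmbmlkl
Reversed: lklmbmlkl
  Compare pos 0 ('l') with pos 8 ('l'): match
  Compare pos 1 ('k') with pos 7 ('k'): match
  Compare pos 2 ('l') with pos 6 ('l'): match
  Compare pos 3 ('m') with pos 5 ('m'): match
Result: palindrome

1


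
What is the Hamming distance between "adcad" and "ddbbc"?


Comparing "adcad" and "ddbbc" position by position:
  Position 0: 'a' vs 'd' => differ
  Position 1: 'd' vs 'd' => same
  Position 2: 'c' vs 'b' => differ
  Position 3: 'a' vs 'b' => differ
  Position 4: 'd' vs 'c' => differ
Total differences (Hamming distance): 4

4


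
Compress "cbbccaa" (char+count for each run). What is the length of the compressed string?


Input: cbbccaa
Runs:
  'c' x 1 => "c1"
  'b' x 2 => "b2"
  'c' x 2 => "c2"
  'a' x 2 => "a2"
Compressed: "c1b2c2a2"
Compressed length: 8

8


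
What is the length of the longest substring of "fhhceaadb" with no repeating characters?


Input: "fhhceaadb"
Sliding window (track last position of each char):
  Position 0 ('f'): window [0,0] length 1 -- new best
  Position 1 ('h'): window [0,1] length 2 -- new best
  Position 2 ('h'): repeat (last at 1), move window start to 2
  Position 2 ('h'): window [2,2] length 1
  Position 3 ('c'): window [2,3] length 2
  Position 4 ('e'): window [2,4] length 3 -- new best
  Position 5 ('a'): window [2,5] length 4 -- new best
  Position 6 ('a'): repeat (last at 5), move window start to 6
  Position 6 ('a'): window [6,6] length 1
  Position 7 ('d'): window [6,7] length 2
  Position 8 ('b'): window [6,8] length 3
Longest substring with no repeats: "hcea" with length 4

4


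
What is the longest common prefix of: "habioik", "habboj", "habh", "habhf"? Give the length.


Words: habioik, habboj, habh, habhf
  Position 0: all 'h' => match
  Position 1: all 'a' => match
  Position 2: all 'b' => match
  Position 3: ('i', 'b', 'h', 'h') => mismatch, stop
LCP = "hab" (length 3)

3


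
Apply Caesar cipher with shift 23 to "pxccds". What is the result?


Caesar cipher: shift "pxccds" by 23
  'p' (pos 15) + 23 = pos 12 = 'm'
  'x' (pos 23) + 23 = pos 20 = 'u'
  'c' (pos 2) + 23 = pos 25 = 'z'
  'c' (pos 2) + 23 = pos 25 = 'z'
  'd' (pos 3) + 23 = pos 0 = 'a'
  's' (pos 18) + 23 = pos 15 = 'p'
Result: muzzap

muzzap


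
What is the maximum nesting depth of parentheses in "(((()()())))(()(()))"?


Input: "(((()()())))(()(()))"
Tracking depth:
  Position 0 '(': depth becomes 1
  Position 1 '(': depth becomes 2
  Position 2 '(': depth becomes 3
  Position 3 '(': depth becomes 4
  Position 4 ')': depth becomes 3
  Position 5 '(': depth becomes 4
  Position 6 ')': depth becomes 3
  Position 7 '(': depth becomes 4
  Position 8 ')': depth becomes 3
  Position 9 ')': depth becomes 2
  Position 10 ')': depth becomes 1
  Position 11 ')': depth becomes 0
  Position 12 '(': depth becomes 1
  Position 13 '(': depth becomes 2
  Position 14 ')': depth becomes 1
  Position 15 '(': depth becomes 2
  Position 16 '(': depth becomes 3
  Position 17 ')': depth becomes 2
  Position 18 ')': depth becomes 1
  Position 19 ')': depth becomes 0
Maximum depth reached: 4

4


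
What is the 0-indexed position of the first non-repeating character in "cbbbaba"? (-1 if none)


Input: cbbbaba
Character frequencies:
  'a': 2
  'b': 4
  'c': 1
Scanning left to right for freq == 1:
  Position 0 ('c'): unique! => answer = 0

0


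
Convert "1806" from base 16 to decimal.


Input: "1806" in base 16
Positional expansion:
  Digit '1' (value 1) x 16^3 = 4096
  Digit '8' (value 8) x 16^2 = 2048
  Digit '0' (value 0) x 16^1 = 0
  Digit '6' (value 6) x 16^0 = 6
Sum = 6150

6150


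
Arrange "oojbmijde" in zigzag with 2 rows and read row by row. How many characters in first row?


Zigzag "oojbmijde" into 2 rows:
Placing characters:
  'o' => row 0
  'o' => row 1
  'j' => row 0
  'b' => row 1
  'm' => row 0
  'i' => row 1
  'j' => row 0
  'd' => row 1
  'e' => row 0
Rows:
  Row 0: "ojmje"
  Row 1: "obid"
First row length: 5

5


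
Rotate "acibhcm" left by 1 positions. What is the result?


Input: "acibhcm", rotate left by 1
First 1 characters: "a"
Remaining characters: "cibhcm"
Concatenate remaining + first: "cibhcm" + "a" = "cibhcma"

cibhcma


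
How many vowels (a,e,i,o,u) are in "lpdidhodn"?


Input: lpdidhodn
Checking each character:
  'l' at position 0: consonant
  'p' at position 1: consonant
  'd' at position 2: consonant
  'i' at position 3: vowel (running total: 1)
  'd' at position 4: consonant
  'h' at position 5: consonant
  'o' at position 6: vowel (running total: 2)
  'd' at position 7: consonant
  'n' at position 8: consonant
Total vowels: 2

2


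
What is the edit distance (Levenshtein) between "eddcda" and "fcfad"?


Computing edit distance: "eddcda" -> "fcfad"
DP table:
           f    c    f    a    d
      0    1    2    3    4    5
  e   1    1    2    3    4    5
  d   2    2    2    3    4    4
  d   3    3    3    3    4    4
  c   4    4    3    4    4    5
  d   5    5    4    4    5    4
  a   6    6    5    5    4    5
Edit distance = dp[6][5] = 5

5


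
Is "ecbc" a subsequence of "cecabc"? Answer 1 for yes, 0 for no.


Check if "ecbc" is a subsequence of "cecabc"
Greedy scan:
  Position 0 ('c'): no match needed
  Position 1 ('e'): matches sub[0] = 'e'
  Position 2 ('c'): matches sub[1] = 'c'
  Position 3 ('a'): no match needed
  Position 4 ('b'): matches sub[2] = 'b'
  Position 5 ('c'): matches sub[3] = 'c'
All 4 characters matched => is a subsequence

1


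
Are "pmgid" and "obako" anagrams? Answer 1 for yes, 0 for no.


Strings: "pmgid", "obako"
Sorted first:  dgimp
Sorted second: abkoo
Differ at position 0: 'd' vs 'a' => not anagrams

0


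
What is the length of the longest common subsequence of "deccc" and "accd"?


LCS of "deccc" and "accd"
DP table:
           a    c    c    d
      0    0    0    0    0
  d   0    0    0    0    1
  e   0    0    0    0    1
  c   0    0    1    1    1
  c   0    0    1    2    2
  c   0    0    1    2    2
LCS length = dp[5][4] = 2

2


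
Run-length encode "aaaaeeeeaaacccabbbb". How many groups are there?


Input: aaaaeeeeaaacccabbbb
Scanning for consecutive runs:
  Group 1: 'a' x 4 (positions 0-3)
  Group 2: 'e' x 4 (positions 4-7)
  Group 3: 'a' x 3 (positions 8-10)
  Group 4: 'c' x 3 (positions 11-13)
  Group 5: 'a' x 1 (positions 14-14)
  Group 6: 'b' x 4 (positions 15-18)
Total groups: 6

6


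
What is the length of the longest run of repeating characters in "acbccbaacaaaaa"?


Input: "acbccbaacaaaaa"
Scanning for longest run:
  Position 1 ('c'): new char, reset run to 1
  Position 2 ('b'): new char, reset run to 1
  Position 3 ('c'): new char, reset run to 1
  Position 4 ('c'): continues run of 'c', length=2
  Position 5 ('b'): new char, reset run to 1
  Position 6 ('a'): new char, reset run to 1
  Position 7 ('a'): continues run of 'a', length=2
  Position 8 ('c'): new char, reset run to 1
  Position 9 ('a'): new char, reset run to 1
  Position 10 ('a'): continues run of 'a', length=2
  Position 11 ('a'): continues run of 'a', length=3
  Position 12 ('a'): continues run of 'a', length=4
  Position 13 ('a'): continues run of 'a', length=5
Longest run: 'a' with length 5

5


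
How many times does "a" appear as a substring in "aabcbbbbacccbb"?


Searching for "a" in "aabcbbbbacccbb"
Scanning each position:
  Position 0: "a" => MATCH
  Position 1: "a" => MATCH
  Position 2: "b" => no
  Position 3: "c" => no
  Position 4: "b" => no
  Position 5: "b" => no
  Position 6: "b" => no
  Position 7: "b" => no
  Position 8: "a" => MATCH
  Position 9: "c" => no
  Position 10: "c" => no
  Position 11: "c" => no
  Position 12: "b" => no
  Position 13: "b" => no
Total occurrences: 3

3


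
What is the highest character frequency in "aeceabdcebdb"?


Input: aeceabdcebdb
Character counts:
  'a': 2
  'b': 3
  'c': 2
  'd': 2
  'e': 3
Maximum frequency: 3

3


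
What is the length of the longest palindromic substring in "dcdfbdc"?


Input: "dcdfbdc"
Checking substrings for palindromes:
  [0:3] "dcd" (len 3) => palindrome
Longest palindromic substring: "dcd" with length 3

3


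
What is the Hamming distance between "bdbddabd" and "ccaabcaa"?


Comparing "bdbddabd" and "ccaabcaa" position by position:
  Position 0: 'b' vs 'c' => differ
  Position 1: 'd' vs 'c' => differ
  Position 2: 'b' vs 'a' => differ
  Position 3: 'd' vs 'a' => differ
  Position 4: 'd' vs 'b' => differ
  Position 5: 'a' vs 'c' => differ
  Position 6: 'b' vs 'a' => differ
  Position 7: 'd' vs 'a' => differ
Total differences (Hamming distance): 8

8


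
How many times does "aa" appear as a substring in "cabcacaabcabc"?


Searching for "aa" in "cabcacaabcabc"
Scanning each position:
  Position 0: "ca" => no
  Position 1: "ab" => no
  Position 2: "bc" => no
  Position 3: "ca" => no
  Position 4: "ac" => no
  Position 5: "ca" => no
  Position 6: "aa" => MATCH
  Position 7: "ab" => no
  Position 8: "bc" => no
  Position 9: "ca" => no
  Position 10: "ab" => no
  Position 11: "bc" => no
Total occurrences: 1

1


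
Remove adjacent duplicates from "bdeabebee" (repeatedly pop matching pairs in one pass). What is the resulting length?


Input: bdeabebee
Stack-based adjacent duplicate removal:
  Read 'b': push. Stack: b
  Read 'd': push. Stack: bd
  Read 'e': push. Stack: bde
  Read 'a': push. Stack: bdea
  Read 'b': push. Stack: bdeab
  Read 'e': push. Stack: bdeabe
  Read 'b': push. Stack: bdeabeb
  Read 'e': push. Stack: bdeabebe
  Read 'e': matches stack top 'e' => pop. Stack: bdeabeb
Final stack: "bdeabeb" (length 7)

7


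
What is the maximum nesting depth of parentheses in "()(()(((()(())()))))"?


Input: "()(()(((()(())()))))"
Tracking depth:
  Position 0 '(': depth becomes 1
  Position 1 ')': depth becomes 0
  Position 2 '(': depth becomes 1
  Position 3 '(': depth becomes 2
  Position 4 ')': depth becomes 1
  Position 5 '(': depth becomes 2
  Position 6 '(': depth becomes 3
  Position 7 '(': depth becomes 4
  Position 8 '(': depth becomes 5
  Position 9 ')': depth becomes 4
  Position 10 '(': depth becomes 5
  Position 11 '(': depth becomes 6
  Position 12 ')': depth becomes 5
  Position 13 ')': depth becomes 4
  Position 14 '(': depth becomes 5
  Position 15 ')': depth becomes 4
  Position 16 ')': depth becomes 3
  Position 17 ')': depth becomes 2
  Position 18 ')': depth becomes 1
  Position 19 ')': depth becomes 0
Maximum depth reached: 6

6


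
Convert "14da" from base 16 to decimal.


Input: "14da" in base 16
Positional expansion:
  Digit '1' (value 1) x 16^3 = 4096
  Digit '4' (value 4) x 16^2 = 1024
  Digit 'd' (value 13) x 16^1 = 208
  Digit 'a' (value 10) x 16^0 = 10
Sum = 5338

5338


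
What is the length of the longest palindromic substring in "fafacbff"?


Input: "fafacbff"
Checking substrings for palindromes:
  [0:3] "faf" (len 3) => palindrome
  [1:4] "afa" (len 3) => palindrome
  [6:8] "ff" (len 2) => palindrome
Longest palindromic substring: "faf" with length 3

3


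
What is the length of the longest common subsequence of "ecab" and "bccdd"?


LCS of "ecab" and "bccdd"
DP table:
           b    c    c    d    d
      0    0    0    0    0    0
  e   0    0    0    0    0    0
  c   0    0    1    1    1    1
  a   0    0    1    1    1    1
  b   0    1    1    1    1    1
LCS length = dp[4][5] = 1

1


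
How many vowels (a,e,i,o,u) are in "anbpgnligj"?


Input: anbpgnligj
Checking each character:
  'a' at position 0: vowel (running total: 1)
  'n' at position 1: consonant
  'b' at position 2: consonant
  'p' at position 3: consonant
  'g' at position 4: consonant
  'n' at position 5: consonant
  'l' at position 6: consonant
  'i' at position 7: vowel (running total: 2)
  'g' at position 8: consonant
  'j' at position 9: consonant
Total vowels: 2

2


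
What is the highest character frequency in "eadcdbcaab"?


Input: eadcdbcaab
Character counts:
  'a': 3
  'b': 2
  'c': 2
  'd': 2
  'e': 1
Maximum frequency: 3

3


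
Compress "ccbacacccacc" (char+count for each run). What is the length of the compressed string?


Input: ccbacacccacc
Runs:
  'c' x 2 => "c2"
  'b' x 1 => "b1"
  'a' x 1 => "a1"
  'c' x 1 => "c1"
  'a' x 1 => "a1"
  'c' x 3 => "c3"
  'a' x 1 => "a1"
  'c' x 2 => "c2"
Compressed: "c2b1a1c1a1c3a1c2"
Compressed length: 16

16


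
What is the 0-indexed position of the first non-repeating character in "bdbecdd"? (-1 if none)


Input: bdbecdd
Character frequencies:
  'b': 2
  'c': 1
  'd': 3
  'e': 1
Scanning left to right for freq == 1:
  Position 0 ('b'): freq=2, skip
  Position 1 ('d'): freq=3, skip
  Position 2 ('b'): freq=2, skip
  Position 3 ('e'): unique! => answer = 3

3


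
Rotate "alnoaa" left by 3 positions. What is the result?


Input: "alnoaa", rotate left by 3
First 3 characters: "aln"
Remaining characters: "oaa"
Concatenate remaining + first: "oaa" + "aln" = "oaaaln"

oaaaln


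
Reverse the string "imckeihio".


Input: imckeihio
Reading characters right to left:
  Position 8: 'o'
  Position 7: 'i'
  Position 6: 'h'
  Position 5: 'i'
  Position 4: 'e'
  Position 3: 'k'
  Position 2: 'c'
  Position 1: 'm'
  Position 0: 'i'
Reversed: oihiekcmi

oihiekcmi


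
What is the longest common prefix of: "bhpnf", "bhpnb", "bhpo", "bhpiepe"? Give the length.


Words: bhpnf, bhpnb, bhpo, bhpiepe
  Position 0: all 'b' => match
  Position 1: all 'h' => match
  Position 2: all 'p' => match
  Position 3: ('n', 'n', 'o', 'i') => mismatch, stop
LCP = "bhp" (length 3)

3


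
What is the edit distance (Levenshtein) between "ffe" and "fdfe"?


Computing edit distance: "ffe" -> "fdfe"
DP table:
           f    d    f    e
      0    1    2    3    4
  f   1    0    1    2    3
  f   2    1    1    1    2
  e   3    2    2    2    1
Edit distance = dp[3][4] = 1

1


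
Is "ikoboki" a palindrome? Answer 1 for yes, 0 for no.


Input: ikoboki
Reversed: ikoboki
  Compare pos 0 ('i') with pos 6 ('i'): match
  Compare pos 1 ('k') with pos 5 ('k'): match
  Compare pos 2 ('o') with pos 4 ('o'): match
Result: palindrome

1


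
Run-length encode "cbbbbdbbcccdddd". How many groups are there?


Input: cbbbbdbbcccdddd
Scanning for consecutive runs:
  Group 1: 'c' x 1 (positions 0-0)
  Group 2: 'b' x 4 (positions 1-4)
  Group 3: 'd' x 1 (positions 5-5)
  Group 4: 'b' x 2 (positions 6-7)
  Group 5: 'c' x 3 (positions 8-10)
  Group 6: 'd' x 4 (positions 11-14)
Total groups: 6

6


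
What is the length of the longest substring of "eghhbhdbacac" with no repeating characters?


Input: "eghhbhdbacac"
Sliding window (track last position of each char):
  Position 0 ('e'): window [0,0] length 1 -- new best
  Position 1 ('g'): window [0,1] length 2 -- new best
  Position 2 ('h'): window [0,2] length 3 -- new best
  Position 3 ('h'): repeat (last at 2), move window start to 3
  Position 3 ('h'): window [3,3] length 1
  Position 4 ('b'): window [3,4] length 2
  Position 5 ('h'): repeat (last at 3), move window start to 4
  Position 5 ('h'): window [4,5] length 2
  Position 6 ('d'): window [4,6] length 3
  Position 7 ('b'): repeat (last at 4), move window start to 5
  Position 7 ('b'): window [5,7] length 3
  Position 8 ('a'): window [5,8] length 4 -- new best
  Position 9 ('c'): window [5,9] length 5 -- new best
  Position 10 ('a'): repeat (last at 8), move window start to 9
  Position 10 ('a'): window [9,10] length 2
  Position 11 ('c'): repeat (last at 9), move window start to 10
  Position 11 ('c'): window [10,11] length 2
Longest substring with no repeats: "hdbac" with length 5

5


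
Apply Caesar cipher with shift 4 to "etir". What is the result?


Caesar cipher: shift "etir" by 4
  'e' (pos 4) + 4 = pos 8 = 'i'
  't' (pos 19) + 4 = pos 23 = 'x'
  'i' (pos 8) + 4 = pos 12 = 'm'
  'r' (pos 17) + 4 = pos 21 = 'v'
Result: ixmv

ixmv


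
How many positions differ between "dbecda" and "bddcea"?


Comparing "dbecda" and "bddcea" position by position:
  Position 0: 'd' vs 'b' => DIFFER
  Position 1: 'b' vs 'd' => DIFFER
  Position 2: 'e' vs 'd' => DIFFER
  Position 3: 'c' vs 'c' => same
  Position 4: 'd' vs 'e' => DIFFER
  Position 5: 'a' vs 'a' => same
Positions that differ: 4

4


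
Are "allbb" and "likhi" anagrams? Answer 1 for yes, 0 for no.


Strings: "allbb", "likhi"
Sorted first:  abbll
Sorted second: hiikl
Differ at position 0: 'a' vs 'h' => not anagrams

0


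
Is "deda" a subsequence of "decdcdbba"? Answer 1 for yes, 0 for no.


Check if "deda" is a subsequence of "decdcdbba"
Greedy scan:
  Position 0 ('d'): matches sub[0] = 'd'
  Position 1 ('e'): matches sub[1] = 'e'
  Position 2 ('c'): no match needed
  Position 3 ('d'): matches sub[2] = 'd'
  Position 4 ('c'): no match needed
  Position 5 ('d'): no match needed
  Position 6 ('b'): no match needed
  Position 7 ('b'): no match needed
  Position 8 ('a'): matches sub[3] = 'a'
All 4 characters matched => is a subsequence

1


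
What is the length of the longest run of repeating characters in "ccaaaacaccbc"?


Input: "ccaaaacaccbc"
Scanning for longest run:
  Position 1 ('c'): continues run of 'c', length=2
  Position 2 ('a'): new char, reset run to 1
  Position 3 ('a'): continues run of 'a', length=2
  Position 4 ('a'): continues run of 'a', length=3
  Position 5 ('a'): continues run of 'a', length=4
  Position 6 ('c'): new char, reset run to 1
  Position 7 ('a'): new char, reset run to 1
  Position 8 ('c'): new char, reset run to 1
  Position 9 ('c'): continues run of 'c', length=2
  Position 10 ('b'): new char, reset run to 1
  Position 11 ('c'): new char, reset run to 1
Longest run: 'a' with length 4

4


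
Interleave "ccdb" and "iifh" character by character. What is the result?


Interleaving "ccdb" and "iifh":
  Position 0: 'c' from first, 'i' from second => "ci"
  Position 1: 'c' from first, 'i' from second => "ci"
  Position 2: 'd' from first, 'f' from second => "df"
  Position 3: 'b' from first, 'h' from second => "bh"
Result: cicidfbh

cicidfbh


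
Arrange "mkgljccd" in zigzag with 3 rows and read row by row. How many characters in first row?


Zigzag "mkgljccd" into 3 rows:
Placing characters:
  'm' => row 0
  'k' => row 1
  'g' => row 2
  'l' => row 1
  'j' => row 0
  'c' => row 1
  'c' => row 2
  'd' => row 1
Rows:
  Row 0: "mj"
  Row 1: "klcd"
  Row 2: "gc"
First row length: 2

2


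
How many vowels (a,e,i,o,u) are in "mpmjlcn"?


Input: mpmjlcn
Checking each character:
  'm' at position 0: consonant
  'p' at position 1: consonant
  'm' at position 2: consonant
  'j' at position 3: consonant
  'l' at position 4: consonant
  'c' at position 5: consonant
  'n' at position 6: consonant
Total vowels: 0

0


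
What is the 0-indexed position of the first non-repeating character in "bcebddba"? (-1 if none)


Input: bcebddba
Character frequencies:
  'a': 1
  'b': 3
  'c': 1
  'd': 2
  'e': 1
Scanning left to right for freq == 1:
  Position 0 ('b'): freq=3, skip
  Position 1 ('c'): unique! => answer = 1

1


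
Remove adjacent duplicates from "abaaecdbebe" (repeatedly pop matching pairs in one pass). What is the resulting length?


Input: abaaecdbebe
Stack-based adjacent duplicate removal:
  Read 'a': push. Stack: a
  Read 'b': push. Stack: ab
  Read 'a': push. Stack: aba
  Read 'a': matches stack top 'a' => pop. Stack: ab
  Read 'e': push. Stack: abe
  Read 'c': push. Stack: abec
  Read 'd': push. Stack: abecd
  Read 'b': push. Stack: abecdb
  Read 'e': push. Stack: abecdbe
  Read 'b': push. Stack: abecdbeb
  Read 'e': push. Stack: abecdbebe
Final stack: "abecdbebe" (length 9)

9


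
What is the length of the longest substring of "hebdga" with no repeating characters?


Input: "hebdga"
Sliding window (track last position of each char):
  Position 0 ('h'): window [0,0] length 1 -- new best
  Position 1 ('e'): window [0,1] length 2 -- new best
  Position 2 ('b'): window [0,2] length 3 -- new best
  Position 3 ('d'): window [0,3] length 4 -- new best
  Position 4 ('g'): window [0,4] length 5 -- new best
  Position 5 ('a'): window [0,5] length 6 -- new best
Longest substring with no repeats: "hebdga" with length 6

6


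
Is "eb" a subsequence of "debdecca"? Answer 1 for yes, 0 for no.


Check if "eb" is a subsequence of "debdecca"
Greedy scan:
  Position 0 ('d'): no match needed
  Position 1 ('e'): matches sub[0] = 'e'
  Position 2 ('b'): matches sub[1] = 'b'
  Position 3 ('d'): no match needed
  Position 4 ('e'): no match needed
  Position 5 ('c'): no match needed
  Position 6 ('c'): no match needed
  Position 7 ('a'): no match needed
All 2 characters matched => is a subsequence

1


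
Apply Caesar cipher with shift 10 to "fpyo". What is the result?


Caesar cipher: shift "fpyo" by 10
  'f' (pos 5) + 10 = pos 15 = 'p'
  'p' (pos 15) + 10 = pos 25 = 'z'
  'y' (pos 24) + 10 = pos 8 = 'i'
  'o' (pos 14) + 10 = pos 24 = 'y'
Result: pziy

pziy


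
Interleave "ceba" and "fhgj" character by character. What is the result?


Interleaving "ceba" and "fhgj":
  Position 0: 'c' from first, 'f' from second => "cf"
  Position 1: 'e' from first, 'h' from second => "eh"
  Position 2: 'b' from first, 'g' from second => "bg"
  Position 3: 'a' from first, 'j' from second => "aj"
Result: cfehbgaj

cfehbgaj


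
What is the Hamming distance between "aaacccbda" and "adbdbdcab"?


Comparing "aaacccbda" and "adbdbdcab" position by position:
  Position 0: 'a' vs 'a' => same
  Position 1: 'a' vs 'd' => differ
  Position 2: 'a' vs 'b' => differ
  Position 3: 'c' vs 'd' => differ
  Position 4: 'c' vs 'b' => differ
  Position 5: 'c' vs 'd' => differ
  Position 6: 'b' vs 'c' => differ
  Position 7: 'd' vs 'a' => differ
  Position 8: 'a' vs 'b' => differ
Total differences (Hamming distance): 8

8


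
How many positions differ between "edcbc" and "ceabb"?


Comparing "edcbc" and "ceabb" position by position:
  Position 0: 'e' vs 'c' => DIFFER
  Position 1: 'd' vs 'e' => DIFFER
  Position 2: 'c' vs 'a' => DIFFER
  Position 3: 'b' vs 'b' => same
  Position 4: 'c' vs 'b' => DIFFER
Positions that differ: 4

4


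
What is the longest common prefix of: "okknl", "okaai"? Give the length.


Words: okknl, okaai
  Position 0: all 'o' => match
  Position 1: all 'k' => match
  Position 2: ('k', 'a') => mismatch, stop
LCP = "ok" (length 2)

2


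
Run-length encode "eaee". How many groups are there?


Input: eaee
Scanning for consecutive runs:
  Group 1: 'e' x 1 (positions 0-0)
  Group 2: 'a' x 1 (positions 1-1)
  Group 3: 'e' x 2 (positions 2-3)
Total groups: 3

3


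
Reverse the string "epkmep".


Input: epkmep
Reading characters right to left:
  Position 5: 'p'
  Position 4: 'e'
  Position 3: 'm'
  Position 2: 'k'
  Position 1: 'p'
  Position 0: 'e'
Reversed: pemkpe

pemkpe


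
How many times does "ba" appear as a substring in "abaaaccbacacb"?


Searching for "ba" in "abaaaccbacacb"
Scanning each position:
  Position 0: "ab" => no
  Position 1: "ba" => MATCH
  Position 2: "aa" => no
  Position 3: "aa" => no
  Position 4: "ac" => no
  Position 5: "cc" => no
  Position 6: "cb" => no
  Position 7: "ba" => MATCH
  Position 8: "ac" => no
  Position 9: "ca" => no
  Position 10: "ac" => no
  Position 11: "cb" => no
Total occurrences: 2

2


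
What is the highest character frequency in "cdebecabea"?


Input: cdebecabea
Character counts:
  'a': 2
  'b': 2
  'c': 2
  'd': 1
  'e': 3
Maximum frequency: 3

3


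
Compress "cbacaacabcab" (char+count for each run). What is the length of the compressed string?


Input: cbacaacabcab
Runs:
  'c' x 1 => "c1"
  'b' x 1 => "b1"
  'a' x 1 => "a1"
  'c' x 1 => "c1"
  'a' x 2 => "a2"
  'c' x 1 => "c1"
  'a' x 1 => "a1"
  'b' x 1 => "b1"
  'c' x 1 => "c1"
  'a' x 1 => "a1"
  'b' x 1 => "b1"
Compressed: "c1b1a1c1a2c1a1b1c1a1b1"
Compressed length: 22

22


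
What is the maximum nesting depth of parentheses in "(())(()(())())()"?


Input: "(())(()(())())()"
Tracking depth:
  Position 0 '(': depth becomes 1
  Position 1 '(': depth becomes 2
  Position 2 ')': depth becomes 1
  Position 3 ')': depth becomes 0
  Position 4 '(': depth becomes 1
  Position 5 '(': depth becomes 2
  Position 6 ')': depth becomes 1
  Position 7 '(': depth becomes 2
  Position 8 '(': depth becomes 3
  Position 9 ')': depth becomes 2
  Position 10 ')': depth becomes 1
  Position 11 '(': depth becomes 2
  Position 12 ')': depth becomes 1
  Position 13 ')': depth becomes 0
  Position 14 '(': depth becomes 1
  Position 15 ')': depth becomes 0
Maximum depth reached: 3

3


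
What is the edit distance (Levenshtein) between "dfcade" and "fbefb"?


Computing edit distance: "dfcade" -> "fbefb"
DP table:
           f    b    e    f    b
      0    1    2    3    4    5
  d   1    1    2    3    4    5
  f   2    1    2    3    3    4
  c   3    2    2    3    4    4
  a   4    3    3    3    4    5
  d   5    4    4    4    4    5
  e   6    5    5    4    5    5
Edit distance = dp[6][5] = 5

5


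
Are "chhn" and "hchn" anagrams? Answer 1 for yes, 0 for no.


Strings: "chhn", "hchn"
Sorted first:  chhn
Sorted second: chhn
Sorted forms match => anagrams

1


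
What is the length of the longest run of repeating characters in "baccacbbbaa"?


Input: "baccacbbbaa"
Scanning for longest run:
  Position 1 ('a'): new char, reset run to 1
  Position 2 ('c'): new char, reset run to 1
  Position 3 ('c'): continues run of 'c', length=2
  Position 4 ('a'): new char, reset run to 1
  Position 5 ('c'): new char, reset run to 1
  Position 6 ('b'): new char, reset run to 1
  Position 7 ('b'): continues run of 'b', length=2
  Position 8 ('b'): continues run of 'b', length=3
  Position 9 ('a'): new char, reset run to 1
  Position 10 ('a'): continues run of 'a', length=2
Longest run: 'b' with length 3

3


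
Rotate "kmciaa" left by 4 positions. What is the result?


Input: "kmciaa", rotate left by 4
First 4 characters: "kmci"
Remaining characters: "aa"
Concatenate remaining + first: "aa" + "kmci" = "aakmci"

aakmci


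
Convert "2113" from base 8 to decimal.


Input: "2113" in base 8
Positional expansion:
  Digit '2' (value 2) x 8^3 = 1024
  Digit '1' (value 1) x 8^2 = 64
  Digit '1' (value 1) x 8^1 = 8
  Digit '3' (value 3) x 8^0 = 3
Sum = 1099

1099


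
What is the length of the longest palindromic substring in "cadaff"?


Input: "cadaff"
Checking substrings for palindromes:
  [1:4] "ada" (len 3) => palindrome
  [4:6] "ff" (len 2) => palindrome
Longest palindromic substring: "ada" with length 3

3


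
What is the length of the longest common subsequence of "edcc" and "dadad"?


LCS of "edcc" and "dadad"
DP table:
           d    a    d    a    d
      0    0    0    0    0    0
  e   0    0    0    0    0    0
  d   0    1    1    1    1    1
  c   0    1    1    1    1    1
  c   0    1    1    1    1    1
LCS length = dp[4][5] = 1

1


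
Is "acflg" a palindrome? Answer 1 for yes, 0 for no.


Input: acflg
Reversed: glfca
  Compare pos 0 ('a') with pos 4 ('g'): MISMATCH
  Compare pos 1 ('c') with pos 3 ('l'): MISMATCH
Result: not a palindrome

0


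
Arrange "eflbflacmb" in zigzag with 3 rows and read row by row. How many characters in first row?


Zigzag "eflbflacmb" into 3 rows:
Placing characters:
  'e' => row 0
  'f' => row 1
  'l' => row 2
  'b' => row 1
  'f' => row 0
  'l' => row 1
  'a' => row 2
  'c' => row 1
  'm' => row 0
  'b' => row 1
Rows:
  Row 0: "efm"
  Row 1: "fblcb"
  Row 2: "la"
First row length: 3

3


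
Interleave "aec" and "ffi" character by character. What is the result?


Interleaving "aec" and "ffi":
  Position 0: 'a' from first, 'f' from second => "af"
  Position 1: 'e' from first, 'f' from second => "ef"
  Position 2: 'c' from first, 'i' from second => "ci"
Result: afefci

afefci


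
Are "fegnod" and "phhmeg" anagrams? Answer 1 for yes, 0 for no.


Strings: "fegnod", "phhmeg"
Sorted first:  defgno
Sorted second: eghhmp
Differ at position 0: 'd' vs 'e' => not anagrams

0


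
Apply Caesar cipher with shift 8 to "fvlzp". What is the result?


Caesar cipher: shift "fvlzp" by 8
  'f' (pos 5) + 8 = pos 13 = 'n'
  'v' (pos 21) + 8 = pos 3 = 'd'
  'l' (pos 11) + 8 = pos 19 = 't'
  'z' (pos 25) + 8 = pos 7 = 'h'
  'p' (pos 15) + 8 = pos 23 = 'x'
Result: ndthx

ndthx


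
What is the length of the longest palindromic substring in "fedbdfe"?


Input: "fedbdfe"
Checking substrings for palindromes:
  [2:5] "dbd" (len 3) => palindrome
Longest palindromic substring: "dbd" with length 3

3


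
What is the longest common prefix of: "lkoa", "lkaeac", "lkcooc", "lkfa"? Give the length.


Words: lkoa, lkaeac, lkcooc, lkfa
  Position 0: all 'l' => match
  Position 1: all 'k' => match
  Position 2: ('o', 'a', 'c', 'f') => mismatch, stop
LCP = "lk" (length 2)

2


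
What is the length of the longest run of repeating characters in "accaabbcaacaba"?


Input: "accaabbcaacaba"
Scanning for longest run:
  Position 1 ('c'): new char, reset run to 1
  Position 2 ('c'): continues run of 'c', length=2
  Position 3 ('a'): new char, reset run to 1
  Position 4 ('a'): continues run of 'a', length=2
  Position 5 ('b'): new char, reset run to 1
  Position 6 ('b'): continues run of 'b', length=2
  Position 7 ('c'): new char, reset run to 1
  Position 8 ('a'): new char, reset run to 1
  Position 9 ('a'): continues run of 'a', length=2
  Position 10 ('c'): new char, reset run to 1
  Position 11 ('a'): new char, reset run to 1
  Position 12 ('b'): new char, reset run to 1
  Position 13 ('a'): new char, reset run to 1
Longest run: 'c' with length 2

2


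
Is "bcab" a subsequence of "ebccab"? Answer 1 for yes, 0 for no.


Check if "bcab" is a subsequence of "ebccab"
Greedy scan:
  Position 0 ('e'): no match needed
  Position 1 ('b'): matches sub[0] = 'b'
  Position 2 ('c'): matches sub[1] = 'c'
  Position 3 ('c'): no match needed
  Position 4 ('a'): matches sub[2] = 'a'
  Position 5 ('b'): matches sub[3] = 'b'
All 4 characters matched => is a subsequence

1


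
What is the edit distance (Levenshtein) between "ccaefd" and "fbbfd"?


Computing edit distance: "ccaefd" -> "fbbfd"
DP table:
           f    b    b    f    d
      0    1    2    3    4    5
  c   1    1    2    3    4    5
  c   2    2    2    3    4    5
  a   3    3    3    3    4    5
  e   4    4    4    4    4    5
  f   5    4    5    5    4    5
  d   6    5    5    6    5    4
Edit distance = dp[6][5] = 4

4


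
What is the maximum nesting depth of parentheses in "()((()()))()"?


Input: "()((()()))()"
Tracking depth:
  Position 0 '(': depth becomes 1
  Position 1 ')': depth becomes 0
  Position 2 '(': depth becomes 1
  Position 3 '(': depth becomes 2
  Position 4 '(': depth becomes 3
  Position 5 ')': depth becomes 2
  Position 6 '(': depth becomes 3
  Position 7 ')': depth becomes 2
  Position 8 ')': depth becomes 1
  Position 9 ')': depth becomes 0
  Position 10 '(': depth becomes 1
  Position 11 ')': depth becomes 0
Maximum depth reached: 3

3


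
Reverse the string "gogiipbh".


Input: gogiipbh
Reading characters right to left:
  Position 7: 'h'
  Position 6: 'b'
  Position 5: 'p'
  Position 4: 'i'
  Position 3: 'i'
  Position 2: 'g'
  Position 1: 'o'
  Position 0: 'g'
Reversed: hbpiigog

hbpiigog


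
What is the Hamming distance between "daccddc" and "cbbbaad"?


Comparing "daccddc" and "cbbbaad" position by position:
  Position 0: 'd' vs 'c' => differ
  Position 1: 'a' vs 'b' => differ
  Position 2: 'c' vs 'b' => differ
  Position 3: 'c' vs 'b' => differ
  Position 4: 'd' vs 'a' => differ
  Position 5: 'd' vs 'a' => differ
  Position 6: 'c' vs 'd' => differ
Total differences (Hamming distance): 7

7


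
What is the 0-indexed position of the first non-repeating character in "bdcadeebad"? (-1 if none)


Input: bdcadeebad
Character frequencies:
  'a': 2
  'b': 2
  'c': 1
  'd': 3
  'e': 2
Scanning left to right for freq == 1:
  Position 0 ('b'): freq=2, skip
  Position 1 ('d'): freq=3, skip
  Position 2 ('c'): unique! => answer = 2

2


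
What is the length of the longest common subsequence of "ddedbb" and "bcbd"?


LCS of "ddedbb" and "bcbd"
DP table:
           b    c    b    d
      0    0    0    0    0
  d   0    0    0    0    1
  d   0    0    0    0    1
  e   0    0    0    0    1
  d   0    0    0    0    1
  b   0    1    1    1    1
  b   0    1    1    2    2
LCS length = dp[6][4] = 2

2


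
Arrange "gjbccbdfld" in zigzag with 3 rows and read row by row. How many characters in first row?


Zigzag "gjbccbdfld" into 3 rows:
Placing characters:
  'g' => row 0
  'j' => row 1
  'b' => row 2
  'c' => row 1
  'c' => row 0
  'b' => row 1
  'd' => row 2
  'f' => row 1
  'l' => row 0
  'd' => row 1
Rows:
  Row 0: "gcl"
  Row 1: "jcbfd"
  Row 2: "bd"
First row length: 3

3


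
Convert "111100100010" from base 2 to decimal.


Input: "111100100010" in base 2
Positional expansion:
  Digit '1' (value 1) x 2^11 = 2048
  Digit '1' (value 1) x 2^10 = 1024
  Digit '1' (value 1) x 2^9 = 512
  Digit '1' (value 1) x 2^8 = 256
  Digit '0' (value 0) x 2^7 = 0
  Digit '0' (value 0) x 2^6 = 0
  Digit '1' (value 1) x 2^5 = 32
  Digit '0' (value 0) x 2^4 = 0
  Digit '0' (value 0) x 2^3 = 0
  Digit '0' (value 0) x 2^2 = 0
  Digit '1' (value 1) x 2^1 = 2
  Digit '0' (value 0) x 2^0 = 0
Sum = 3874

3874
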